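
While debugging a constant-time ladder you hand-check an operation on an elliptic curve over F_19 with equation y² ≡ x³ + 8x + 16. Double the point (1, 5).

(7, 15)

tangent at (1, 5): λ = (3·1² + 8)/(2·5) ≡ 11/10. 10⁻¹ ≡ 2 (mod 19) since 10·2 = 20 ≡ 1, so λ ≡ 11·2 ≡ 3.
  x = λ² - 1 - 1 = 9 - 2 ≡ 7; y = λ·(1 - 7) - 5 ≡ 15. → (7, 15)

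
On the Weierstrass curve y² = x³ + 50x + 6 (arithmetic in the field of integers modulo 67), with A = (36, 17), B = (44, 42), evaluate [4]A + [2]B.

First 4A:
Repeated addition: build up to 4A.
2A: tangent at (36, 17): λ = (3·36² + 50)/(2·17) ≡ 52/34. 34⁻¹ ≡ 2 (mod 67), so λ ≡ 52·2 ≡ 37.
  x = λ² - 36 - 36 = 1369 - 72 ≡ 24; y = λ·(36 - 24) - 17 ≡ 25. → (24, 25)
3A: (24, 25) + (36, 17). λ = (17 - 25)/(36 - 24) ≡ 59/12 mod 67. 12⁻¹ ≡ 28 (mod 67), so λ ≡ 44.
  x = λ² - 24 - 36 = 1936 - 60 ≡ 0; y = λ·(24 - 0) - 25 ≡ 26. → (0, 26)
4A: (0, 26) + (36, 17). λ = (17 - 26)/(36 - 0) ≡ 58/36 mod 67. 36⁻¹ ≡ 54 (mod 67) since 36·54 = 1944 ≡ 1, so λ ≡ 50.
  x = λ² - 0 - 36 = 2500 - 36 ≡ 52; y = λ·(0 - 52) - 26 ≡ 54. → (52, 54)
4A = (52, 54).
Next 2B:
Repeated addition: build up to 2B.
2B: tangent at (44, 42): λ = (3·44² + 50)/(2·42) ≡ 29/17. 17⁻¹ ≡ 4 (mod 67) since 17·4 = 68 ≡ 1, so λ ≡ 29·4 ≡ 49.
  x = λ² - 44 - 44 = 2401 - 88 ≡ 35; y = λ·(44 - 35) - 42 ≡ 64. → (35, 64)
2B = (35, 64).
Finally 4A + 2B:
(52, 54) + (35, 64). λ = (64 - 54)/(35 - 52) ≡ 10/50 mod 67. 50⁻¹ ≡ 63 (mod 67) since 50·63 = 3150 ≡ 1, so λ ≡ 27.
  x = λ² - 52 - 35 = 729 - 87 ≡ 39; y = λ·(52 - 39) - 54 ≡ 29. → (39, 29)

(39, 29)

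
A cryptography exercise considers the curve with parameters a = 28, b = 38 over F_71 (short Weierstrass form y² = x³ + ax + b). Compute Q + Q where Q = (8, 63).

(0, 40)

tangent at (8, 63): λ = (3·8² + 28)/(2·63) ≡ 7/55. 55⁻¹ ≡ 31 (mod 71) since 55·31 = 1705 ≡ 1, so λ ≡ 7·31 ≡ 4.
  x = λ² - 8 - 8 = 16 - 16 ≡ 0; y = λ·(8 - 0) - 63 ≡ 40. → (0, 40)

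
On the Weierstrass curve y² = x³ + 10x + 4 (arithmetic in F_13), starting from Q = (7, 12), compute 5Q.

Double-and-add on 5 = (101)₂. Start with Q = (7, 12) for the leading 1-bit.
double: tangent at (7, 12): λ = (3·7² + 10)/(2·12) ≡ 1/11. 11⁻¹ ≡ 6 (mod 13) since 11·6 = 66 ≡ 1, so λ ≡ 1·6 ≡ 6.
  x = λ² - 7 - 7 = 36 - 14 ≡ 9; y = λ·(7 - 9) - 12 ≡ 2. → (9, 2)
double: tangent at (9, 2): λ = (3·9² + 10)/(2·2) ≡ 6/4. 4⁻¹ ≡ 10 (mod 13), so λ ≡ 6·10 ≡ 8.
  x = λ² - 9 - 9 = 64 - 18 ≡ 7; y = λ·(9 - 7) - 2 ≡ 1. → (7, 1)
add Q: (7, 1) + (7, 12): same x and y₁ ≡ -y₂, so the sum is 𝒪.

O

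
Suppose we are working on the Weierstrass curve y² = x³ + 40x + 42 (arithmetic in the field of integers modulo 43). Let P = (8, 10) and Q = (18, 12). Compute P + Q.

(8, 10) + (18, 12). λ = (12 - 10)/(18 - 8) ≡ 2/10 mod 43. 10⁻¹ ≡ 13 (mod 43) since 10·13 = 130 ≡ 1, so λ ≡ 26.
  x = λ² - 8 - 18 = 676 - 26 ≡ 5; y = λ·(8 - 5) - 10 ≡ 25. → (5, 25)

(5, 25)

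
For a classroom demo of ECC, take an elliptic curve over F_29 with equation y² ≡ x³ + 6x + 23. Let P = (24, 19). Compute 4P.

(26, 23)

Repeated addition: build up to 4P.
2P: tangent at (24, 19): λ = (3·24² + 6)/(2·19) ≡ 23/9. 9⁻¹ ≡ 13 (mod 29) since 9·13 = 117 ≡ 1, so λ ≡ 23·13 ≡ 9.
  x = λ² - 24 - 24 = 81 - 48 ≡ 4; y = λ·(24 - 4) - 19 ≡ 16. → (4, 16)
3P: (4, 16) + (24, 19). λ = (19 - 16)/(24 - 4) ≡ 3/20 mod 29. 20⁻¹ ≡ 16 (mod 29), so λ ≡ 19.
  x = λ² - 4 - 24 = 361 - 28 ≡ 14; y = λ·(4 - 14) - 16 ≡ 26. → (14, 26)
4P: (14, 26) + (24, 19). λ = (19 - 26)/(24 - 14) ≡ 22/10 mod 29. 10⁻¹ ≡ 3 (mod 29) since 10·3 = 30 ≡ 1, so λ ≡ 8.
  x = λ² - 14 - 24 = 64 - 38 ≡ 26; y = λ·(14 - 26) - 26 ≡ 23. → (26, 23)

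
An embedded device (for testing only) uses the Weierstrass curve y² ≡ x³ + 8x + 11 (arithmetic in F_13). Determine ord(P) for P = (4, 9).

10

2P: tangent at (4, 9): λ = (3·4² + 8)/(2·9) ≡ 4/5. 5⁻¹ ≡ 8 (mod 13), so λ ≡ 4·8 ≡ 6.
  x = λ² - 4 - 4 = 36 - 8 ≡ 2; y = λ·(4 - 2) - 9 ≡ 3. → (2, 3)
3P: (2, 3) + (4, 9). λ = (9 - 3)/(4 - 2) ≡ 6/2 mod 13. 2⁻¹ ≡ 7 (mod 13), so λ ≡ 3.
  x = λ² - 2 - 4 = 9 - 6 ≡ 3; y = λ·(2 - 3) - 3 ≡ 7. → (3, 7)
4P: (3, 7) + (4, 9). λ = (9 - 7)/(4 - 3) ≡ 2/1 mod 13. 1⁻¹ ≡ 1 (mod 13), so λ ≡ 2.
  x = λ² - 3 - 4 = 4 - 7 ≡ 10; y = λ·(3 - 10) - 7 ≡ 5. → (10, 5)
5P: (10, 5) + (4, 9). λ = (9 - 5)/(4 - 10) ≡ 4/7 mod 13. 7⁻¹ ≡ 2 (mod 13), so λ ≡ 8.
  x = λ² - 10 - 4 = 64 - 14 ≡ 11; y = λ·(10 - 11) - 5 ≡ 0. → (11, 0)
6P: (11, 0) + (4, 9). λ = (9 - 0)/(4 - 11) ≡ 9/6 mod 13. 6⁻¹ ≡ 11 (mod 13), so λ ≡ 8.
  x = λ² - 11 - 4 = 64 - 15 ≡ 10; y = λ·(11 - 10) - 0 ≡ 8. → (10, 8)
7P: (10, 8) + (4, 9). λ = (9 - 8)/(4 - 10) ≡ 1/7 mod 13. 7⁻¹ ≡ 2 (mod 13), so λ ≡ 2.
  x = λ² - 10 - 4 = 4 - 14 ≡ 3; y = λ·(10 - 3) - 8 ≡ 6. → (3, 6)
8P: (3, 6) + (4, 9). λ = (9 - 6)/(4 - 3) ≡ 3/1 mod 13. 1⁻¹ ≡ 1 (mod 13), so λ ≡ 3.
  x = λ² - 3 - 4 = 9 - 7 ≡ 2; y = λ·(3 - 2) - 6 ≡ 10. → (2, 10)
9P: (2, 10) + (4, 9). λ = (9 - 10)/(4 - 2) ≡ 12/2 mod 13. 2⁻¹ ≡ 7 (mod 13), so λ ≡ 6.
  x = λ² - 2 - 4 = 36 - 6 ≡ 4; y = λ·(2 - 4) - 10 ≡ 4. → (4, 4)
10P: (4, 4) + (4, 9): same x and y₁ ≡ -y₂, so the sum is ∞.
10P = ∞, so the order is 10.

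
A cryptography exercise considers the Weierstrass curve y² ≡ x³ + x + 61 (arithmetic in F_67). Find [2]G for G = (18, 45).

(57, 18)

tangent at (18, 45): λ = (3·18² + 1)/(2·45) ≡ 35/23. 23⁻¹ ≡ 35 (mod 67), so λ ≡ 35·35 ≡ 19.
  x = λ² - 18 - 18 = 361 - 36 ≡ 57; y = λ·(18 - 57) - 45 ≡ 18. → (57, 18)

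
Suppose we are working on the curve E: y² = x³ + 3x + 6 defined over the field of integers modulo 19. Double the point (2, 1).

(0, 14)

tangent at (2, 1): λ = (3·2² + 3)/(2·1) ≡ 15/2. 2⁻¹ ≡ 10 (mod 19) since 2·10 = 20 ≡ 1, so λ ≡ 15·10 ≡ 17.
  x = λ² - 2 - 2 = 289 - 4 ≡ 0; y = λ·(2 - 0) - 1 ≡ 14. → (0, 14)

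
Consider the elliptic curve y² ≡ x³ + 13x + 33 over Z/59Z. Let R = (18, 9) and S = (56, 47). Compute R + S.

(45, 23)

(18, 9) + (56, 47). λ = (47 - 9)/(56 - 18) ≡ 38/38 mod 59. 38⁻¹ ≡ 14 (mod 59) since 38·14 = 532 ≡ 1, so λ ≡ 1.
  x = λ² - 18 - 56 = 1 - 74 ≡ 45; y = λ·(18 - 45) - 9 ≡ 23. → (45, 23)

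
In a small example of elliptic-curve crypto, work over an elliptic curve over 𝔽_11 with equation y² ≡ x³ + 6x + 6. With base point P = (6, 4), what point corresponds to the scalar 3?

(8, 4)

Repeated addition: build up to 3P.
2P: tangent at (6, 4): λ = (3·6² + 6)/(2·4) ≡ 4/8. 8⁻¹ ≡ 7 (mod 11) since 8·7 = 56 ≡ 1, so λ ≡ 4·7 ≡ 6.
  x = λ² - 6 - 6 = 36 - 12 ≡ 2; y = λ·(6 - 2) - 4 ≡ 9. → (2, 9)
3P: (2, 9) + (6, 4). λ = (4 - 9)/(6 - 2) ≡ 6/4 mod 11. 4⁻¹ ≡ 3 (mod 11), so λ ≡ 7.
  x = λ² - 2 - 6 = 49 - 8 ≡ 8; y = λ·(2 - 8) - 9 ≡ 4. → (8, 4)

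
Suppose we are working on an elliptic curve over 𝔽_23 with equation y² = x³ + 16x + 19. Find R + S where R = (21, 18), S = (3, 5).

(3, 18)

(21, 18) + (3, 5). λ = (5 - 18)/(3 - 21) ≡ 10/5 mod 23. 5⁻¹ ≡ 14 (mod 23) since 5·14 = 70 ≡ 1, so λ ≡ 2.
  x = λ² - 21 - 3 = 4 - 24 ≡ 3; y = λ·(21 - 3) - 18 ≡ 18. → (3, 18)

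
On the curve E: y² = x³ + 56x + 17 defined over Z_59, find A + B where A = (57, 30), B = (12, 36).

(57, 30) + (12, 36). λ = (36 - 30)/(12 - 57) ≡ 6/14 mod 59. 14⁻¹ ≡ 38 (mod 59), so λ ≡ 51.
  x = λ² - 57 - 12 = 2601 - 69 ≡ 54; y = λ·(57 - 54) - 30 ≡ 5. → (54, 5)

(54, 5)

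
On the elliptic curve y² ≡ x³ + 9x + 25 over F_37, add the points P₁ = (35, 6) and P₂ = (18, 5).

(35, 6) + (18, 5). λ = (5 - 6)/(18 - 35) ≡ 36/20 mod 37. 20⁻¹ ≡ 13 (mod 37), so λ ≡ 24.
  x = λ² - 35 - 18 = 576 - 53 ≡ 5; y = λ·(35 - 5) - 6 ≡ 11. → (5, 11)

(5, 11)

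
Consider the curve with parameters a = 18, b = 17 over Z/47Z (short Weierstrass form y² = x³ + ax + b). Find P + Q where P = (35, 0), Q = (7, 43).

(29, 21)

(35, 0) + (7, 43). λ = (43 - 0)/(7 - 35) ≡ 43/19 mod 47. 19⁻¹ ≡ 5 (mod 47), so λ ≡ 27.
  x = λ² - 35 - 7 = 729 - 42 ≡ 29; y = λ·(35 - 29) - 0 ≡ 21. → (29, 21)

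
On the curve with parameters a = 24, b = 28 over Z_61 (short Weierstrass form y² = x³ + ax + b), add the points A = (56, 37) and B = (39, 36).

(46, 21)

(56, 37) + (39, 36). λ = (36 - 37)/(39 - 56) ≡ 60/44 mod 61. 44⁻¹ ≡ 43 (mod 61) since 44·43 = 1892 ≡ 1, so λ ≡ 18.
  x = λ² - 56 - 39 = 324 - 95 ≡ 46; y = λ·(56 - 46) - 37 ≡ 21. → (46, 21)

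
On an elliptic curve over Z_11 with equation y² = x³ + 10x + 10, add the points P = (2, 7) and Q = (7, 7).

(2, 7) + (7, 7). λ = (7 - 7)/(7 - 2) ≡ 0/5 mod 11. 5⁻¹ ≡ 9 (mod 11) since 5·9 = 45 ≡ 1, so λ ≡ 0.
  x = λ² - 2 - 7 = 0 - 9 ≡ 2; y = λ·(2 - 2) - 7 ≡ 4. → (2, 4)

(2, 4)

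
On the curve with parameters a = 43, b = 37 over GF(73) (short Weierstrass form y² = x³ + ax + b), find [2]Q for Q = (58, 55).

(22, 30)

tangent at (58, 55): λ = (3·58² + 43)/(2·55) ≡ 61/37. 37⁻¹ ≡ 2 (mod 73) since 37·2 = 74 ≡ 1, so λ ≡ 61·2 ≡ 49.
  x = λ² - 58 - 58 = 2401 - 116 ≡ 22; y = λ·(58 - 22) - 55 ≡ 30. → (22, 30)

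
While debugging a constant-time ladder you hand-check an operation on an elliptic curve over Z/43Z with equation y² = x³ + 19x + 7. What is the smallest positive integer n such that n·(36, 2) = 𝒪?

11

2P: tangent at (36, 2): λ = (3·36² + 19)/(2·2) ≡ 37/4. 4⁻¹ ≡ 11 (mod 43), so λ ≡ 37·11 ≡ 20.
  x = λ² - 36 - 36 = 400 - 72 ≡ 27; y = λ·(36 - 27) - 2 ≡ 6. → (27, 6)
3P: (27, 6) + (36, 2). λ = (2 - 6)/(36 - 27) ≡ 39/9 mod 43. 9⁻¹ ≡ 24 (mod 43) since 9·24 = 216 ≡ 1, so λ ≡ 33.
  x = λ² - 27 - 36 = 1089 - 63 ≡ 37; y = λ·(27 - 37) - 6 ≡ 8. → (37, 8)
4P: (37, 8) + (36, 2). λ = (2 - 8)/(36 - 37) ≡ 37/42 mod 43. 42⁻¹ ≡ 42 (mod 43) since 42·42 = 1764 ≡ 1, so λ ≡ 6.
  x = λ² - 37 - 36 = 36 - 73 ≡ 6; y = λ·(37 - 6) - 8 ≡ 6. → (6, 6)
5P: (6, 6) + (36, 2). λ = (2 - 6)/(36 - 6) ≡ 39/30 mod 43. 30⁻¹ ≡ 33 (mod 43) since 30·33 = 990 ≡ 1, so λ ≡ 40.
  x = λ² - 6 - 36 = 1600 - 42 ≡ 10; y = λ·(6 - 10) - 6 ≡ 6. → (10, 6)
6P: (10, 6) + (36, 2). λ = (2 - 6)/(36 - 10) ≡ 39/26 mod 43. 26⁻¹ ≡ 5 (mod 43) since 26·5 = 130 ≡ 1, so λ ≡ 23.
  x = λ² - 10 - 36 = 529 - 46 ≡ 10; y = λ·(10 - 10) - 6 ≡ 37. → (10, 37)
7P: (10, 37) + (36, 2). λ = (2 - 37)/(36 - 10) ≡ 8/26 mod 43. 26⁻¹ ≡ 5 (mod 43), so λ ≡ 40.
  x = λ² - 10 - 36 = 1600 - 46 ≡ 6; y = λ·(10 - 6) - 37 ≡ 37. → (6, 37)
8P: (6, 37) + (36, 2). λ = (2 - 37)/(36 - 6) ≡ 8/30 mod 43. 30⁻¹ ≡ 33 (mod 43), so λ ≡ 6.
  x = λ² - 6 - 36 = 36 - 42 ≡ 37; y = λ·(6 - 37) - 37 ≡ 35. → (37, 35)
9P: (37, 35) + (36, 2). λ = (2 - 35)/(36 - 37) ≡ 10/42 mod 43. 42⁻¹ ≡ 42 (mod 43), so λ ≡ 33.
  x = λ² - 37 - 36 = 1089 - 73 ≡ 27; y = λ·(37 - 27) - 35 ≡ 37. → (27, 37)
10P: (27, 37) + (36, 2). λ = (2 - 37)/(36 - 27) ≡ 8/9 mod 43. 9⁻¹ ≡ 24 (mod 43), so λ ≡ 20.
  x = λ² - 27 - 36 = 400 - 63 ≡ 36; y = λ·(27 - 36) - 37 ≡ 41. → (36, 41)
11P: (36, 41) + (36, 2): same x and y₁ ≡ -y₂, so the sum is 𝒪.
11P = 𝒪, so the order is 11.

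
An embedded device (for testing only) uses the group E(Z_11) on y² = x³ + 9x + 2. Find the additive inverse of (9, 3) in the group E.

(9, 8)

-(9, 3) = (9, -3 mod 11) = (9, 8).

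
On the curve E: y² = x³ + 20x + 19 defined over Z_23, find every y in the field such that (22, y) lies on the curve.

x³ + 20x + 19 = 11107 ≡ 21 (mod 23).
21 is a non-residue mod 23; no y exists.

none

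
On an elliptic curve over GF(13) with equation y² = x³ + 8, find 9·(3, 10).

(3, 10)

Write G = (3, 10).
Repeated addition: build up to 9G.
2G: tangent at (3, 10): λ = (3·3² + 0)/(2·10) ≡ 1/7. 7⁻¹ ≡ 2 (mod 13) since 7·2 = 14 ≡ 1, so λ ≡ 1·2 ≡ 2.
  x = λ² - 3 - 3 = 4 - 6 ≡ 11; y = λ·(3 - 11) - 10 ≡ 0. → (11, 0)
3G: (11, 0) + (3, 10). λ = (10 - 0)/(3 - 11) ≡ 10/5 mod 13. 5⁻¹ ≡ 8 (mod 13), so λ ≡ 2.
  x = λ² - 11 - 3 = 4 - 14 ≡ 3; y = λ·(11 - 3) - 0 ≡ 3. → (3, 3)
4G: (3, 3) + (3, 10): same x and y₁ ≡ -y₂, so the sum is ∞.
5G: ∞ + (3, 10) = (3, 10) (identity).
6G: tangent at (3, 10): λ = (3·3² + 0)/(2·10) ≡ 1/7. 7⁻¹ ≡ 2 (mod 13) since 7·2 = 14 ≡ 1, so λ ≡ 1·2 ≡ 2.
  x = λ² - 3 - 3 = 4 - 6 ≡ 11; y = λ·(3 - 11) - 10 ≡ 0. → (11, 0)
7G: (11, 0) + (3, 10). λ = (10 - 0)/(3 - 11) ≡ 10/5 mod 13. 5⁻¹ ≡ 8 (mod 13), so λ ≡ 2.
  x = λ² - 11 - 3 = 4 - 14 ≡ 3; y = λ·(11 - 3) - 0 ≡ 3. → (3, 3)
8G: (3, 3) + (3, 10): same x and y₁ ≡ -y₂, so the sum is ∞.
9G: ∞ + (3, 10) = (3, 10) (identity).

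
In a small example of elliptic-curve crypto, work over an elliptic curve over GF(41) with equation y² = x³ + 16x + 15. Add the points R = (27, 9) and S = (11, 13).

(21, 10)

(27, 9) + (11, 13). λ = (13 - 9)/(11 - 27) ≡ 4/25 mod 41. 25⁻¹ ≡ 23 (mod 41), so λ ≡ 10.
  x = λ² - 27 - 11 = 100 - 38 ≡ 21; y = λ·(27 - 21) - 9 ≡ 10. → (21, 10)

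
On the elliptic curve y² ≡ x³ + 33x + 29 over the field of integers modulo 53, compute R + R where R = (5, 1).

tangent at (5, 1): λ = (3·5² + 33)/(2·1) ≡ 2/2. 2⁻¹ ≡ 27 (mod 53), so λ ≡ 2·27 ≡ 1.
  x = λ² - 5 - 5 = 1 - 10 ≡ 44; y = λ·(5 - 44) - 1 ≡ 13. → (44, 13)

(44, 13)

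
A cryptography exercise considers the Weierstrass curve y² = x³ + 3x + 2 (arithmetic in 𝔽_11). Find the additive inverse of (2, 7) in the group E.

(2, 4)

-(2, 7) = (2, -7 mod 11) = (2, 4).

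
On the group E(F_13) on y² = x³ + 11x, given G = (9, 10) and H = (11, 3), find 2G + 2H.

First 2G:
Repeated addition: build up to 2G.
2G: tangent at (9, 10): λ = (3·9² + 11)/(2·10) ≡ 7/7. 7⁻¹ ≡ 2 (mod 13), so λ ≡ 7·2 ≡ 1.
  x = λ² - 9 - 9 = 1 - 18 ≡ 9; y = λ·(9 - 9) - 10 ≡ 3. → (9, 3)
2G = (9, 3).
Next 2H:
Repeated addition: build up to 2H.
2H: tangent at (11, 3): λ = (3·11² + 11)/(2·3) ≡ 10/6. 6⁻¹ ≡ 11 (mod 13), so λ ≡ 10·11 ≡ 6.
  x = λ² - 11 - 11 = 36 - 22 ≡ 1; y = λ·(11 - 1) - 3 ≡ 5. → (1, 5)
2H = (1, 5).
Finally 2G + 2H:
(9, 3) + (1, 5). λ = (5 - 3)/(1 - 9) ≡ 2/5 mod 13. 5⁻¹ ≡ 8 (mod 13), so λ ≡ 3.
  x = λ² - 9 - 1 = 9 - 10 ≡ 12; y = λ·(9 - 12) - 3 ≡ 1. → (12, 1)

(12, 1)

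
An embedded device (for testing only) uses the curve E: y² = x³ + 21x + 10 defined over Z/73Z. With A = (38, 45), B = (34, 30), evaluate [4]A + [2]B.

(14, 37)

First 4A:
Repeated addition: build up to 4A.
2A: tangent at (38, 45): λ = (3·38² + 21)/(2·45) ≡ 46/17. 17⁻¹ ≡ 43 (mod 73), so λ ≡ 46·43 ≡ 7.
  x = λ² - 38 - 38 = 49 - 76 ≡ 46; y = λ·(38 - 46) - 45 ≡ 45. → (46, 45)
3A: (46, 45) + (38, 45). λ = (45 - 45)/(38 - 46) ≡ 0/65 mod 73. 65⁻¹ ≡ 9 (mod 73) since 65·9 = 585 ≡ 1, so λ ≡ 0.
  x = λ² - 46 - 38 = 0 - 84 ≡ 62; y = λ·(46 - 62) - 45 ≡ 28. → (62, 28)
4A: (62, 28) + (38, 45). λ = (45 - 28)/(38 - 62) ≡ 17/49 mod 73. 49⁻¹ ≡ 3 (mod 73) since 49·3 = 147 ≡ 1, so λ ≡ 51.
  x = λ² - 62 - 38 = 2601 - 100 ≡ 19; y = λ·(62 - 19) - 28 ≡ 48. → (19, 48)
4A = (19, 48).
Next 2B:
Repeated addition: build up to 2B.
2B: tangent at (34, 30): λ = (3·34² + 21)/(2·30) ≡ 58/60. 60⁻¹ ≡ 28 (mod 73), so λ ≡ 58·28 ≡ 18.
  x = λ² - 34 - 34 = 324 - 68 ≡ 37; y = λ·(34 - 37) - 30 ≡ 62. → (37, 62)
2B = (37, 62).
Finally 4A + 2B:
(19, 48) + (37, 62). λ = (62 - 48)/(37 - 19) ≡ 14/18 mod 73. 18⁻¹ ≡ 69 (mod 73), so λ ≡ 17.
  x = λ² - 19 - 37 = 289 - 56 ≡ 14; y = λ·(19 - 14) - 48 ≡ 37. → (14, 37)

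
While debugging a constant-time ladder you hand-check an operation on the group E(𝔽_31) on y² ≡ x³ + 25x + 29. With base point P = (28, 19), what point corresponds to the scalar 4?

Double-and-add on 4 = (100)₂. Start with P = (28, 19) for the leading 1-bit.
double: tangent at (28, 19): λ = (3·28² + 25)/(2·19) ≡ 21/7. 7⁻¹ ≡ 9 (mod 31), so λ ≡ 21·9 ≡ 3.
  x = λ² - 28 - 28 = 9 - 56 ≡ 15; y = λ·(28 - 15) - 19 ≡ 20. → (15, 20)
double: tangent at (15, 20): λ = (3·15² + 25)/(2·20) ≡ 18/9. 9⁻¹ ≡ 7 (mod 31), so λ ≡ 18·7 ≡ 2.
  x = λ² - 15 - 15 = 4 - 30 ≡ 5; y = λ·(15 - 5) - 20 ≡ 0. → (5, 0)

(5, 0)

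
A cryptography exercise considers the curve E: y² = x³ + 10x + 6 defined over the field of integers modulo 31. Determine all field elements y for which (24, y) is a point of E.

none

x³ + 10x + 6 = 14070 ≡ 27 (mod 31).
27 is a non-residue mod 31; no y exists.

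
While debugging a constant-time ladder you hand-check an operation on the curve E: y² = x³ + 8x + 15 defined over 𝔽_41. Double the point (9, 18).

tangent at (9, 18): λ = (3·9² + 8)/(2·18) ≡ 5/36. 36⁻¹ ≡ 8 (mod 41) since 36·8 = 288 ≡ 1, so λ ≡ 5·8 ≡ 40.
  x = λ² - 9 - 9 = 1600 - 18 ≡ 24; y = λ·(9 - 24) - 18 ≡ 38. → (24, 38)

(24, 38)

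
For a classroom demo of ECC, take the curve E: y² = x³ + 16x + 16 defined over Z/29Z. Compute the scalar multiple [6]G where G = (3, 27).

Double-and-add on 6 = (110)₂. Start with G = (3, 27) for the leading 1-bit.
double: tangent at (3, 27): λ = (3·3² + 16)/(2·27) ≡ 14/25. 25⁻¹ ≡ 7 (mod 29) since 25·7 = 175 ≡ 1, so λ ≡ 14·7 ≡ 11.
  x = λ² - 3 - 3 = 121 - 6 ≡ 28; y = λ·(3 - 28) - 27 ≡ 17. → (28, 17)
add G: (28, 17) + (3, 27). λ = (27 - 17)/(3 - 28) ≡ 10/4 mod 29. 4⁻¹ ≡ 22 (mod 29), so λ ≡ 17.
  x = λ² - 28 - 3 = 289 - 31 ≡ 26; y = λ·(28 - 26) - 17 ≡ 17. → (26, 17)
double: tangent at (26, 17): λ = (3·26² + 16)/(2·17) ≡ 14/5. 5⁻¹ ≡ 6 (mod 29), so λ ≡ 14·6 ≡ 26.
  x = λ² - 26 - 26 = 676 - 52 ≡ 15; y = λ·(26 - 15) - 17 ≡ 8. → (15, 8)

(15, 8)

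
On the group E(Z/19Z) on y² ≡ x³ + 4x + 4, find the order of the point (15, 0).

2P: (15, 0) + (15, 0): same x and y₁ ≡ -y₂, so the sum is 𝒪.
2P = 𝒪, so the order is 2.

2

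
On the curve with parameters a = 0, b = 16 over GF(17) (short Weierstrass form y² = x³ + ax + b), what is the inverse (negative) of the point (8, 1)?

(8, 16)

-(8, 1) = (8, -1 mod 17) = (8, 16).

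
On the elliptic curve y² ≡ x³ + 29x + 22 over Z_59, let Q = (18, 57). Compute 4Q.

(58, 46)

Repeated addition: build up to 4Q.
2Q: tangent at (18, 57): λ = (3·18² + 29)/(2·57) ≡ 57/55. 55⁻¹ ≡ 44 (mod 59), so λ ≡ 57·44 ≡ 30.
  x = λ² - 18 - 18 = 900 - 36 ≡ 38; y = λ·(18 - 38) - 57 ≡ 51. → (38, 51)
3Q: (38, 51) + (18, 57). λ = (57 - 51)/(18 - 38) ≡ 6/39 mod 59. 39⁻¹ ≡ 56 (mod 59), so λ ≡ 41.
  x = λ² - 38 - 18 = 1681 - 56 ≡ 32; y = λ·(38 - 32) - 51 ≡ 18. → (32, 18)
4Q: (32, 18) + (18, 57). λ = (57 - 18)/(18 - 32) ≡ 39/45 mod 59. 45⁻¹ ≡ 21 (mod 59), so λ ≡ 52.
  x = λ² - 32 - 18 = 2704 - 50 ≡ 58; y = λ·(32 - 58) - 18 ≡ 46. → (58, 46)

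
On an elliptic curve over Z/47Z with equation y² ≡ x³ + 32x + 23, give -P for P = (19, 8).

(19, 39)

-(19, 8) = (19, -8 mod 47) = (19, 39).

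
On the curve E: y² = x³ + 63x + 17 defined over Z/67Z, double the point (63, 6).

(14, 62)

tangent at (63, 6): λ = (3·63² + 63)/(2·6) ≡ 44/12. 12⁻¹ ≡ 28 (mod 67) since 12·28 = 336 ≡ 1, so λ ≡ 44·28 ≡ 26.
  x = λ² - 63 - 63 = 676 - 126 ≡ 14; y = λ·(63 - 14) - 6 ≡ 62. → (14, 62)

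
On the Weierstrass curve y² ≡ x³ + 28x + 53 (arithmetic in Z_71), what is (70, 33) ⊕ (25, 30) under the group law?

(53, 6)

(70, 33) + (25, 30). λ = (30 - 33)/(25 - 70) ≡ 68/26 mod 71. 26⁻¹ ≡ 41 (mod 71), so λ ≡ 19.
  x = λ² - 70 - 25 = 361 - 95 ≡ 53; y = λ·(70 - 53) - 33 ≡ 6. → (53, 6)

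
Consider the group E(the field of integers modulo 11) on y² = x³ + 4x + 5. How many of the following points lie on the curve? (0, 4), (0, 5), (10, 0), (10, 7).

(0, 4): 4² ≡ 5, rhs ≡ 5 → on.
(0, 5): 5² ≡ 3, rhs ≡ 5 → off.
(10, 0): 0² ≡ 0, rhs ≡ 0 → on.
(10, 7): 7² ≡ 5, rhs ≡ 0 → off.

2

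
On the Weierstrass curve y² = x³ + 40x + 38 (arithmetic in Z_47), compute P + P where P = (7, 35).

(37, 46)

tangent at (7, 35): λ = (3·7² + 40)/(2·35) ≡ 46/23. 23⁻¹ ≡ 45 (mod 47), so λ ≡ 46·45 ≡ 2.
  x = λ² - 7 - 7 = 4 - 14 ≡ 37; y = λ·(7 - 37) - 35 ≡ 46. → (37, 46)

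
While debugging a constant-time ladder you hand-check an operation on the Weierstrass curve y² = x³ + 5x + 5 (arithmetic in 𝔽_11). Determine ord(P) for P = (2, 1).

2P: tangent at (2, 1): λ = (3·2² + 5)/(2·1) ≡ 6/2. 2⁻¹ ≡ 6 (mod 11), so λ ≡ 6·6 ≡ 3.
  x = λ² - 2 - 2 = 9 - 4 ≡ 5; y = λ·(2 - 5) - 1 ≡ 1. → (5, 1)
3P: (5, 1) + (2, 1). λ = (1 - 1)/(2 - 5) ≡ 0/8 mod 11. 8⁻¹ ≡ 7 (mod 11) since 8·7 = 56 ≡ 1, so λ ≡ 0.
  x = λ² - 5 - 2 = 0 - 7 ≡ 4; y = λ·(5 - 4) - 1 ≡ 10. → (4, 10)
4P: (4, 10) + (2, 1). λ = (1 - 10)/(2 - 4) ≡ 2/9 mod 11. 9⁻¹ ≡ 5 (mod 11), so λ ≡ 10.
  x = λ² - 4 - 2 = 100 - 6 ≡ 6; y = λ·(4 - 6) - 10 ≡ 3. → (6, 3)
5P: (6, 3) + (2, 1). λ = (1 - 3)/(2 - 6) ≡ 9/7 mod 11. 7⁻¹ ≡ 8 (mod 11), so λ ≡ 6.
  x = λ² - 6 - 2 = 36 - 8 ≡ 6; y = λ·(6 - 6) - 3 ≡ 8. → (6, 8)
6P: (6, 8) + (2, 1). λ = (1 - 8)/(2 - 6) ≡ 4/7 mod 11. 7⁻¹ ≡ 8 (mod 11), so λ ≡ 10.
  x = λ² - 6 - 2 = 100 - 8 ≡ 4; y = λ·(6 - 4) - 8 ≡ 1. → (4, 1)
7P: (4, 1) + (2, 1). λ = (1 - 1)/(2 - 4) ≡ 0/9 mod 11. 9⁻¹ ≡ 5 (mod 11), so λ ≡ 0.
  x = λ² - 4 - 2 = 0 - 6 ≡ 5; y = λ·(4 - 5) - 1 ≡ 10. → (5, 10)
8P: (5, 10) + (2, 1). λ = (1 - 10)/(2 - 5) ≡ 2/8 mod 11. 8⁻¹ ≡ 7 (mod 11) since 8·7 = 56 ≡ 1, so λ ≡ 3.
  x = λ² - 5 - 2 = 9 - 7 ≡ 2; y = λ·(5 - 2) - 10 ≡ 10. → (2, 10)
9P: (2, 10) + (2, 1): same x and y₁ ≡ -y₂, so the sum is the point at infinity.
9P = the point at infinity, so the order is 9.

9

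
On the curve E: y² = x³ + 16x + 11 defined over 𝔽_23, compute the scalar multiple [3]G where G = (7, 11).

(16, 4)

Repeated addition: build up to 3G.
2G: tangent at (7, 11): λ = (3·7² + 16)/(2·11) ≡ 2/22. 22⁻¹ ≡ 22 (mod 23) since 22·22 = 484 ≡ 1, so λ ≡ 2·22 ≡ 21.
  x = λ² - 7 - 7 = 441 - 14 ≡ 13; y = λ·(7 - 13) - 11 ≡ 1. → (13, 1)
3G: (13, 1) + (7, 11). λ = (11 - 1)/(7 - 13) ≡ 10/17 mod 23. 17⁻¹ ≡ 19 (mod 23) since 17·19 = 323 ≡ 1, so λ ≡ 6.
  x = λ² - 13 - 7 = 36 - 20 ≡ 16; y = λ·(13 - 16) - 1 ≡ 4. → (16, 4)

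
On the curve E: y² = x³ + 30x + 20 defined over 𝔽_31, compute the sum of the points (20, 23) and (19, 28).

(20, 23) + (19, 28). λ = (28 - 23)/(19 - 20) ≡ 5/30 mod 31. 30⁻¹ ≡ 30 (mod 31) since 30·30 = 900 ≡ 1, so λ ≡ 26.
  x = λ² - 20 - 19 = 676 - 39 ≡ 17; y = λ·(20 - 17) - 23 ≡ 24. → (17, 24)

(17, 24)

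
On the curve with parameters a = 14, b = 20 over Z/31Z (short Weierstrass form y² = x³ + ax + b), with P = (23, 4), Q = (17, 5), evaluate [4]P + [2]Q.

(30, 25)

First 4P:
Double-and-add on 4 = (100)₂. Start with P = (23, 4) for the leading 1-bit.
double: tangent at (23, 4): λ = (3·23² + 14)/(2·4) ≡ 20/8. 8⁻¹ ≡ 4 (mod 31) since 8·4 = 32 ≡ 1, so λ ≡ 20·4 ≡ 18.
  x = λ² - 23 - 23 = 324 - 46 ≡ 30; y = λ·(23 - 30) - 4 ≡ 25. → (30, 25)
double: tangent at (30, 25): λ = (3·30² + 14)/(2·25) ≡ 17/19. 19⁻¹ ≡ 18 (mod 31), so λ ≡ 17·18 ≡ 27.
  x = λ² - 30 - 30 = 729 - 60 ≡ 18; y = λ·(30 - 18) - 25 ≡ 20. → (18, 20)
4P = (18, 20).
Next 2Q:
Repeated addition: build up to 2Q.
2Q: tangent at (17, 5): λ = (3·17² + 14)/(2·5) ≡ 13/10. 10⁻¹ ≡ 28 (mod 31), so λ ≡ 13·28 ≡ 23.
  x = λ² - 17 - 17 = 529 - 34 ≡ 30; y = λ·(17 - 30) - 5 ≡ 6. → (30, 6)
2Q = (30, 6).
Finally 4P + 2Q:
(18, 20) + (30, 6). λ = (6 - 20)/(30 - 18) ≡ 17/12 mod 31. 12⁻¹ ≡ 13 (mod 31), so λ ≡ 4.
  x = λ² - 18 - 30 = 16 - 48 ≡ 30; y = λ·(18 - 30) - 20 ≡ 25. → (30, 25)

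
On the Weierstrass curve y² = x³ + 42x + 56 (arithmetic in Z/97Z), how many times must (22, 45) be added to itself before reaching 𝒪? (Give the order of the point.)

2P: tangent at (22, 45): λ = (3·22² + 42)/(2·45) ≡ 39/90. 90⁻¹ ≡ 83 (mod 97) since 90·83 = 7470 ≡ 1, so λ ≡ 39·83 ≡ 36.
  x = λ² - 22 - 22 = 1296 - 44 ≡ 88; y = λ·(22 - 88) - 45 ≡ 4. → (88, 4)
3P: (88, 4) + (22, 45). λ = (45 - 4)/(22 - 88) ≡ 41/31 mod 97. 31⁻¹ ≡ 72 (mod 97), so λ ≡ 42.
  x = λ² - 88 - 22 = 1764 - 110 ≡ 5; y = λ·(88 - 5) - 4 ≡ 87. → (5, 87)
4P: (5, 87) + (22, 45). λ = (45 - 87)/(22 - 5) ≡ 55/17 mod 97. 17⁻¹ ≡ 40 (mod 97) since 17·40 = 680 ≡ 1, so λ ≡ 66.
  x = λ² - 5 - 22 = 4356 - 27 ≡ 61; y = λ·(5 - 61) - 87 ≡ 0. → (61, 0)
5P: (61, 0) + (22, 45). λ = (45 - 0)/(22 - 61) ≡ 45/58 mod 97. 58⁻¹ ≡ 92 (mod 97) since 58·92 = 5336 ≡ 1, so λ ≡ 66.
  x = λ² - 61 - 22 = 4356 - 83 ≡ 5; y = λ·(61 - 5) - 0 ≡ 10. → (5, 10)
6P: (5, 10) + (22, 45). λ = (45 - 10)/(22 - 5) ≡ 35/17 mod 97. 17⁻¹ ≡ 40 (mod 97), so λ ≡ 42.
  x = λ² - 5 - 22 = 1764 - 27 ≡ 88; y = λ·(5 - 88) - 10 ≡ 93. → (88, 93)
7P: (88, 93) + (22, 45). λ = (45 - 93)/(22 - 88) ≡ 49/31 mod 97. 31⁻¹ ≡ 72 (mod 97), so λ ≡ 36.
  x = λ² - 88 - 22 = 1296 - 110 ≡ 22; y = λ·(88 - 22) - 93 ≡ 52. → (22, 52)
8P: (22, 52) + (22, 45): same x and y₁ ≡ -y₂, so the sum is 𝒪.
8P = 𝒪, so the order is 8.

8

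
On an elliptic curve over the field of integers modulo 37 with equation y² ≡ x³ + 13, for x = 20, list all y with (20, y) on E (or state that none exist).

x³ + 0x + 13 = 8013 ≡ 21 (mod 37).
Square roots of 21 mod 37: 13 and 24 (since 13² = 169 ≡ 21).

13, 24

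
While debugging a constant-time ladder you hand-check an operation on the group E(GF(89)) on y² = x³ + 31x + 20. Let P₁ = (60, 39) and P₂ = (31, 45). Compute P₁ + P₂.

(60, 39) + (31, 45). λ = (45 - 39)/(31 - 60) ≡ 6/60 mod 89. 60⁻¹ ≡ 46 (mod 89), so λ ≡ 9.
  x = λ² - 60 - 31 = 81 - 91 ≡ 79; y = λ·(60 - 79) - 39 ≡ 57. → (79, 57)

(79, 57)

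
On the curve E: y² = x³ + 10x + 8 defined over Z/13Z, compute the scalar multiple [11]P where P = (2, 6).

Repeated addition: build up to 11P.
2P: tangent at (2, 6): λ = (3·2² + 10)/(2·6) ≡ 9/12. 12⁻¹ ≡ 12 (mod 13), so λ ≡ 9·12 ≡ 4.
  x = λ² - 2 - 2 = 16 - 4 ≡ 12; y = λ·(2 - 12) - 6 ≡ 6. → (12, 6)
3P: (12, 6) + (2, 6). λ = (6 - 6)/(2 - 12) ≡ 0/3 mod 13. 3⁻¹ ≡ 9 (mod 13), so λ ≡ 0.
  x = λ² - 12 - 2 = 0 - 14 ≡ 12; y = λ·(12 - 12) - 6 ≡ 7. → (12, 7)
4P: (12, 7) + (2, 6). λ = (6 - 7)/(2 - 12) ≡ 12/3 mod 13. 3⁻¹ ≡ 9 (mod 13), so λ ≡ 4.
  x = λ² - 12 - 2 = 16 - 14 ≡ 2; y = λ·(12 - 2) - 7 ≡ 7. → (2, 7)
5P: (2, 7) + (2, 6): same x and y₁ ≡ -y₂, so the sum is O.
6P: O + (2, 6) = (2, 6) (identity).
7P: tangent at (2, 6): λ = (3·2² + 10)/(2·6) ≡ 9/12. 12⁻¹ ≡ 12 (mod 13), so λ ≡ 9·12 ≡ 4.
  x = λ² - 2 - 2 = 16 - 4 ≡ 12; y = λ·(2 - 12) - 6 ≡ 6. → (12, 6)
8P: (12, 6) + (2, 6). λ = (6 - 6)/(2 - 12) ≡ 0/3 mod 13. 3⁻¹ ≡ 9 (mod 13) since 3·9 = 27 ≡ 1, so λ ≡ 0.
  x = λ² - 12 - 2 = 0 - 14 ≡ 12; y = λ·(12 - 12) - 6 ≡ 7. → (12, 7)
9P: (12, 7) + (2, 6). λ = (6 - 7)/(2 - 12) ≡ 12/3 mod 13. 3⁻¹ ≡ 9 (mod 13), so λ ≡ 4.
  x = λ² - 12 - 2 = 16 - 14 ≡ 2; y = λ·(12 - 2) - 7 ≡ 7. → (2, 7)
10P: (2, 7) + (2, 6): same x and y₁ ≡ -y₂, so the sum is O.
11P: O + (2, 6) = (2, 6) (identity).

(2, 6)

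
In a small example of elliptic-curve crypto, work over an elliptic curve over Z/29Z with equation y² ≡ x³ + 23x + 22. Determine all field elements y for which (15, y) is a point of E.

x³ + 23x + 22 = 3742 ≡ 1 (mod 29).
Square roots of 1 mod 29: 1 and 28 (since 1² = 1 ≡ 1).

1, 28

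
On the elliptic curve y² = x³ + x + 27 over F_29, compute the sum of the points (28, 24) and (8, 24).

(28, 24) + (8, 24). λ = (24 - 24)/(8 - 28) ≡ 0/9 mod 29. 9⁻¹ ≡ 13 (mod 29), so λ ≡ 0.
  x = λ² - 28 - 8 = 0 - 36 ≡ 22; y = λ·(28 - 22) - 24 ≡ 5. → (22, 5)

(22, 5)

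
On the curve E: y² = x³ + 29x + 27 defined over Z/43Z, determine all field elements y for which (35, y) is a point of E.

x³ + 29x + 27 = 43917 ≡ 14 (mod 43).
Square roots of 14 mod 43: 10 and 33 (since 10² = 100 ≡ 14).

10, 33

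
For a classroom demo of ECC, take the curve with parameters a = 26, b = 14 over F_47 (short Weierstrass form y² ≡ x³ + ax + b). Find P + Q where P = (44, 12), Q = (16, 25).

(44, 12) + (16, 25). λ = (25 - 12)/(16 - 44) ≡ 13/19 mod 47. 19⁻¹ ≡ 5 (mod 47) since 19·5 = 95 ≡ 1, so λ ≡ 18.
  x = λ² - 44 - 16 = 324 - 60 ≡ 29; y = λ·(44 - 29) - 12 ≡ 23. → (29, 23)

(29, 23)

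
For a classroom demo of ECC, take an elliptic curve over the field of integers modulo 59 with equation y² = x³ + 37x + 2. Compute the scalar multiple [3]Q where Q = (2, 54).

Repeated addition: build up to 3Q.
2Q: tangent at (2, 54): λ = (3·2² + 37)/(2·54) ≡ 49/49. 49⁻¹ ≡ 53 (mod 59), so λ ≡ 49·53 ≡ 1.
  x = λ² - 2 - 2 = 1 - 4 ≡ 56; y = λ·(2 - 56) - 54 ≡ 10. → (56, 10)
3Q: (56, 10) + (2, 54). λ = (54 - 10)/(2 - 56) ≡ 44/5 mod 59. 5⁻¹ ≡ 12 (mod 59), so λ ≡ 56.
  x = λ² - 56 - 2 = 3136 - 58 ≡ 10; y = λ·(56 - 10) - 10 ≡ 29. → (10, 29)

(10, 29)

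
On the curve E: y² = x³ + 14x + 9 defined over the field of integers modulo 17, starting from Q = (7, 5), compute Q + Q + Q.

(7, 12)

Repeated addition: build up to 3Q.
2Q: tangent at (7, 5): λ = (3·7² + 14)/(2·5) ≡ 8/10. 10⁻¹ ≡ 12 (mod 17), so λ ≡ 8·12 ≡ 11.
  x = λ² - 7 - 7 = 121 - 14 ≡ 5; y = λ·(7 - 5) - 5 ≡ 0. → (5, 0)
3Q: (5, 0) + (7, 5). λ = (5 - 0)/(7 - 5) ≡ 5/2 mod 17. 2⁻¹ ≡ 9 (mod 17), so λ ≡ 11.
  x = λ² - 5 - 7 = 121 - 12 ≡ 7; y = λ·(5 - 7) - 0 ≡ 12. → (7, 12)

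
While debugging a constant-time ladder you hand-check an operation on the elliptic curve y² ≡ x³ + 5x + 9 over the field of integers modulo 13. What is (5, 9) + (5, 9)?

(12, 9)

tangent at (5, 9): λ = (3·5² + 5)/(2·9) ≡ 2/5. 5⁻¹ ≡ 8 (mod 13), so λ ≡ 2·8 ≡ 3.
  x = λ² - 5 - 5 = 9 - 10 ≡ 12; y = λ·(5 - 12) - 9 ≡ 9. → (12, 9)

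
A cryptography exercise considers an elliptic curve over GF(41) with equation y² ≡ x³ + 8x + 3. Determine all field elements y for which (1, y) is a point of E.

none

x³ + 8x + 3 = 12 ≡ 12 (mod 41).
12 is a non-residue mod 41; no y exists.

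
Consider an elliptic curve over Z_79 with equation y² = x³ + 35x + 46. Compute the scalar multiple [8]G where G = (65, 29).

(61, 46)

Double-and-add on 8 = (1000)₂. Start with G = (65, 29) for the leading 1-bit.
double: tangent at (65, 29): λ = (3·65² + 35)/(2·29) ≡ 70/58. 58⁻¹ ≡ 15 (mod 79), so λ ≡ 70·15 ≡ 23.
  x = λ² - 65 - 65 = 529 - 130 ≡ 4; y = λ·(65 - 4) - 29 ≡ 31. → (4, 31)
double: tangent at (4, 31): λ = (3·4² + 35)/(2·31) ≡ 4/62. 62⁻¹ ≡ 65 (mod 79), so λ ≡ 4·65 ≡ 23.
  x = λ² - 4 - 4 = 529 - 8 ≡ 47; y = λ·(4 - 47) - 31 ≡ 7. → (47, 7)
double: tangent at (47, 7): λ = (3·47² + 35)/(2·7) ≡ 26/14. 14⁻¹ ≡ 17 (mod 79) since 14·17 = 238 ≡ 1, so λ ≡ 26·17 ≡ 47.
  x = λ² - 47 - 47 = 2209 - 94 ≡ 61; y = λ·(47 - 61) - 7 ≡ 46. → (61, 46)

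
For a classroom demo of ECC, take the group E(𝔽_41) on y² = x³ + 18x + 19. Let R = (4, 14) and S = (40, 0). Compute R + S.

(36, 3)

(4, 14) + (40, 0). λ = (0 - 14)/(40 - 4) ≡ 27/36 mod 41. 36⁻¹ ≡ 8 (mod 41) since 36·8 = 288 ≡ 1, so λ ≡ 11.
  x = λ² - 4 - 40 = 121 - 44 ≡ 36; y = λ·(4 - 36) - 14 ≡ 3. → (36, 3)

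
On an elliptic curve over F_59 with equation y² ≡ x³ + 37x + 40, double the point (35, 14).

(46, 28)

tangent at (35, 14): λ = (3·35² + 37)/(2·14) ≡ 54/28. 28⁻¹ ≡ 19 (mod 59) since 28·19 = 532 ≡ 1, so λ ≡ 54·19 ≡ 23.
  x = λ² - 35 - 35 = 529 - 70 ≡ 46; y = λ·(35 - 46) - 14 ≡ 28. → (46, 28)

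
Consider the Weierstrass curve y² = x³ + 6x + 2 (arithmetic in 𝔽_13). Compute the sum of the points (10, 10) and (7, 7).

(10, 10) + (7, 7). λ = (7 - 10)/(7 - 10) ≡ 10/10 mod 13. 10⁻¹ ≡ 4 (mod 13), so λ ≡ 1.
  x = λ² - 10 - 7 = 1 - 17 ≡ 10; y = λ·(10 - 10) - 10 ≡ 3. → (10, 3)

(10, 3)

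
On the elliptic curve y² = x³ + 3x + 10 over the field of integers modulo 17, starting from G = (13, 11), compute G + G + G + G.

Repeated addition: build up to 4G.
2G: tangent at (13, 11): λ = (3·13² + 3)/(2·11) ≡ 0/5. 5⁻¹ ≡ 7 (mod 17), so λ ≡ 0·7 ≡ 0.
  x = λ² - 13 - 13 = 0 - 26 ≡ 8; y = λ·(13 - 8) - 11 ≡ 6. → (8, 6)
3G: (8, 6) + (13, 11). λ = (11 - 6)/(13 - 8) ≡ 5/5 mod 17. 5⁻¹ ≡ 7 (mod 17) since 5·7 = 35 ≡ 1, so λ ≡ 1.
  x = λ² - 8 - 13 = 1 - 21 ≡ 14; y = λ·(8 - 14) - 6 ≡ 5. → (14, 5)
4G: (14, 5) + (13, 11). λ = (11 - 5)/(13 - 14) ≡ 6/16 mod 17. 16⁻¹ ≡ 16 (mod 17) since 16·16 = 256 ≡ 1, so λ ≡ 11.
  x = λ² - 14 - 13 = 121 - 27 ≡ 9; y = λ·(14 - 9) - 5 ≡ 16. → (9, 16)

(9, 16)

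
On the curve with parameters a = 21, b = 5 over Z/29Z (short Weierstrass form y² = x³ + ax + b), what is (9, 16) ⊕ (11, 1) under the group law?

(9, 16) + (11, 1). λ = (1 - 16)/(11 - 9) ≡ 14/2 mod 29. 2⁻¹ ≡ 15 (mod 29), so λ ≡ 7.
  x = λ² - 9 - 11 = 49 - 20 ≡ 0; y = λ·(9 - 0) - 16 ≡ 18. → (0, 18)

(0, 18)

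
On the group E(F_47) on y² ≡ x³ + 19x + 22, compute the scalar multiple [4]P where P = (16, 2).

Repeated addition: build up to 4P.
2P: tangent at (16, 2): λ = (3·16² + 19)/(2·2) ≡ 35/4. 4⁻¹ ≡ 12 (mod 47), so λ ≡ 35·12 ≡ 44.
  x = λ² - 16 - 16 = 1936 - 32 ≡ 24; y = λ·(16 - 24) - 2 ≡ 22. → (24, 22)
3P: (24, 22) + (16, 2). λ = (2 - 22)/(16 - 24) ≡ 27/39 mod 47. 39⁻¹ ≡ 41 (mod 47), so λ ≡ 26.
  x = λ² - 24 - 16 = 676 - 40 ≡ 25; y = λ·(24 - 25) - 22 ≡ 46. → (25, 46)
4P: (25, 46) + (16, 2). λ = (2 - 46)/(16 - 25) ≡ 3/38 mod 47. 38⁻¹ ≡ 26 (mod 47), so λ ≡ 31.
  x = λ² - 25 - 16 = 961 - 41 ≡ 27; y = λ·(25 - 27) - 46 ≡ 33. → (27, 33)

(27, 33)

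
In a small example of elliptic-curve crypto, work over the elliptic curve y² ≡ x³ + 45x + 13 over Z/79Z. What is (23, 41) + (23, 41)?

tangent at (23, 41): λ = (3·23² + 45)/(2·41) ≡ 52/3. 3⁻¹ ≡ 53 (mod 79) since 3·53 = 159 ≡ 1, so λ ≡ 52·53 ≡ 70.
  x = λ² - 23 - 23 = 4900 - 46 ≡ 35; y = λ·(23 - 35) - 41 ≡ 67. → (35, 67)

(35, 67)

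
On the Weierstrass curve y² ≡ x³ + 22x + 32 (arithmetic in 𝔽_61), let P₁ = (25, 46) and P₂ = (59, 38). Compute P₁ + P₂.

(37, 25)

(25, 46) + (59, 38). λ = (38 - 46)/(59 - 25) ≡ 53/34 mod 61. 34⁻¹ ≡ 9 (mod 61), so λ ≡ 50.
  x = λ² - 25 - 59 = 2500 - 84 ≡ 37; y = λ·(25 - 37) - 46 ≡ 25. → (37, 25)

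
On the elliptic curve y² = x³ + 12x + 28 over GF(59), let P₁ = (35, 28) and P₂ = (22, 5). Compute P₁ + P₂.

(17, 22)

(35, 28) + (22, 5). λ = (5 - 28)/(22 - 35) ≡ 36/46 mod 59. 46⁻¹ ≡ 9 (mod 59), so λ ≡ 29.
  x = λ² - 35 - 22 = 841 - 57 ≡ 17; y = λ·(35 - 17) - 28 ≡ 22. → (17, 22)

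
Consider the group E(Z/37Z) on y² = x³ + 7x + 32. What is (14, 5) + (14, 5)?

(25, 25)

tangent at (14, 5): λ = (3·14² + 7)/(2·5) ≡ 3/10. 10⁻¹ ≡ 26 (mod 37) since 10·26 = 260 ≡ 1, so λ ≡ 3·26 ≡ 4.
  x = λ² - 14 - 14 = 16 - 28 ≡ 25; y = λ·(14 - 25) - 5 ≡ 25. → (25, 25)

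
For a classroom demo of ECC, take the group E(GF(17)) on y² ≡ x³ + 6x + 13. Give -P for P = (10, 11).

-(10, 11) = (10, -11 mod 17) = (10, 6).

(10, 6)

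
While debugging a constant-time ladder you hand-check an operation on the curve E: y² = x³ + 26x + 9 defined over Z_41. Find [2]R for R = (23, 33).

tangent at (23, 33): λ = (3·23² + 26)/(2·33) ≡ 14/25. 25⁻¹ ≡ 23 (mod 41), so λ ≡ 14·23 ≡ 35.
  x = λ² - 23 - 23 = 1225 - 46 ≡ 31; y = λ·(23 - 31) - 33 ≡ 15. → (31, 15)

(31, 15)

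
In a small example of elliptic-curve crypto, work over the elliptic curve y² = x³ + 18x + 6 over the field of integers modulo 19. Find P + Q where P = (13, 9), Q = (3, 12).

(13, 9) + (3, 12). λ = (12 - 9)/(3 - 13) ≡ 3/9 mod 19. 9⁻¹ ≡ 17 (mod 19) since 9·17 = 153 ≡ 1, so λ ≡ 13.
  x = λ² - 13 - 3 = 169 - 16 ≡ 1; y = λ·(13 - 1) - 9 ≡ 14. → (1, 14)

(1, 14)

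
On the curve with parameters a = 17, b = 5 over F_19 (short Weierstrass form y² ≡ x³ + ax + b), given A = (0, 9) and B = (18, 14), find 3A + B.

(15, 5)

First 3A:
Repeated addition: build up to 3A.
2A: tangent at (0, 9): λ = (3·0² + 17)/(2·9) ≡ 17/18. 18⁻¹ ≡ 18 (mod 19) since 18·18 = 324 ≡ 1, so λ ≡ 17·18 ≡ 2.
  x = λ² - 0 - 0 = 4 - 0 ≡ 4; y = λ·(0 - 4) - 9 ≡ 2. → (4, 2)
3A: (4, 2) + (0, 9). λ = (9 - 2)/(0 - 4) ≡ 7/15 mod 19. 15⁻¹ ≡ 14 (mod 19) since 15·14 = 210 ≡ 1, so λ ≡ 3.
  x = λ² - 4 - 0 = 9 - 4 ≡ 5; y = λ·(4 - 5) - 2 ≡ 14. → (5, 14)
3A = (5, 14).
Finally 3A + B:
(5, 14) + (18, 14). λ = (14 - 14)/(18 - 5) ≡ 0/13 mod 19. 13⁻¹ ≡ 3 (mod 19) since 13·3 = 39 ≡ 1, so λ ≡ 0.
  x = λ² - 5 - 18 = 0 - 23 ≡ 15; y = λ·(5 - 15) - 14 ≡ 5. → (15, 5)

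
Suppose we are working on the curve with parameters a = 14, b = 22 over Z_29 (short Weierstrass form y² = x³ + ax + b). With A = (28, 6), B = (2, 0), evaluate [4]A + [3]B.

First 4A:
Repeated addition: build up to 4A.
2A: tangent at (28, 6): λ = (3·28² + 14)/(2·6) ≡ 17/12. 12⁻¹ ≡ 17 (mod 29) since 12·17 = 204 ≡ 1, so λ ≡ 17·17 ≡ 28.
  x = λ² - 28 - 28 = 784 - 56 ≡ 3; y = λ·(28 - 3) - 6 ≡ 27. → (3, 27)
3A: (3, 27) + (28, 6). λ = (6 - 27)/(28 - 3) ≡ 8/25 mod 29. 25⁻¹ ≡ 7 (mod 29), so λ ≡ 27.
  x = λ² - 3 - 28 = 729 - 31 ≡ 2; y = λ·(3 - 2) - 27 ≡ 0. → (2, 0)
4A: (2, 0) + (28, 6). λ = (6 - 0)/(28 - 2) ≡ 6/26 mod 29. 26⁻¹ ≡ 19 (mod 29) since 26·19 = 494 ≡ 1, so λ ≡ 27.
  x = λ² - 2 - 28 = 729 - 30 ≡ 3; y = λ·(2 - 3) - 0 ≡ 2. → (3, 2)
4A = (3, 2).
Next 3B:
Repeated addition: build up to 3B.
2B: (2, 0) + (2, 0): same x and y₁ ≡ -y₂, so the sum is O.
3B: O + (2, 0) = (2, 0) (identity).
3B = (2, 0).
Finally 4A + 3B:
(3, 2) + (2, 0). λ = (0 - 2)/(2 - 3) ≡ 27/28 mod 29. 28⁻¹ ≡ 28 (mod 29) since 28·28 = 784 ≡ 1, so λ ≡ 2.
  x = λ² - 3 - 2 = 4 - 5 ≡ 28; y = λ·(3 - 28) - 2 ≡ 6. → (28, 6)

(28, 6)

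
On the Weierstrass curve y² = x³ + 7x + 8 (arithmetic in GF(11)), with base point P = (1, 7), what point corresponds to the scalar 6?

(4, 1)

Double-and-add on 6 = (110)₂. Start with P = (1, 7) for the leading 1-bit.
double: tangent at (1, 7): λ = (3·1² + 7)/(2·7) ≡ 10/3. 3⁻¹ ≡ 4 (mod 11), so λ ≡ 10·4 ≡ 7.
  x = λ² - 1 - 1 = 49 - 2 ≡ 3; y = λ·(1 - 3) - 7 ≡ 1. → (3, 1)
add P: (3, 1) + (1, 7). λ = (7 - 1)/(1 - 3) ≡ 6/9 mod 11. 9⁻¹ ≡ 5 (mod 11), so λ ≡ 8.
  x = λ² - 3 - 1 = 64 - 4 ≡ 5; y = λ·(3 - 5) - 1 ≡ 5. → (5, 5)
double: tangent at (5, 5): λ = (3·5² + 7)/(2·5) ≡ 5/10. 10⁻¹ ≡ 10 (mod 11), so λ ≡ 5·10 ≡ 6.
  x = λ² - 5 - 5 = 36 - 10 ≡ 4; y = λ·(5 - 4) - 5 ≡ 1. → (4, 1)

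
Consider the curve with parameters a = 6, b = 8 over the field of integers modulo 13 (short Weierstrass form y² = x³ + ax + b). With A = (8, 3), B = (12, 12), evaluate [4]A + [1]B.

First 4A:
Double-and-add on 4 = (100)₂. Start with A = (8, 3) for the leading 1-bit.
double: tangent at (8, 3): λ = (3·8² + 6)/(2·3) ≡ 3/6. 6⁻¹ ≡ 11 (mod 13) since 6·11 = 66 ≡ 1, so λ ≡ 3·11 ≡ 7.
  x = λ² - 8 - 8 = 49 - 16 ≡ 7; y = λ·(8 - 7) - 3 ≡ 4. → (7, 4)
double: tangent at (7, 4): λ = (3·7² + 6)/(2·4) ≡ 10/8. 8⁻¹ ≡ 5 (mod 13), so λ ≡ 10·5 ≡ 11.
  x = λ² - 7 - 7 = 121 - 14 ≡ 3; y = λ·(7 - 3) - 4 ≡ 1. → (3, 1)
4A = (3, 1).
Finally 4A + B:
(3, 1) + (12, 12). λ = (12 - 1)/(12 - 3) ≡ 11/9 mod 13. 9⁻¹ ≡ 3 (mod 13) since 9·3 = 27 ≡ 1, so λ ≡ 7.
  x = λ² - 3 - 12 = 49 - 15 ≡ 8; y = λ·(3 - 8) - 1 ≡ 3. → (8, 3)

(8, 3)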